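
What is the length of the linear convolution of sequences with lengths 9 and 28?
Linear/full convolution length: m + n - 1 = 9 + 28 - 1 = 36

36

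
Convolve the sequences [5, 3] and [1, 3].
y[0] = 5×1 = 5; y[1] = 5×3 + 3×1 = 18; y[2] = 3×3 = 9

[5, 18, 9]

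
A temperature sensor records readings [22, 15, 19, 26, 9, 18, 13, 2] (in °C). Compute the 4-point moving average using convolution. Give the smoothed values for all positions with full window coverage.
4-point moving average kernel = [1, 1, 1, 1]. Apply in 'valid' mode (full window coverage): avg[0] = (22 + 15 + 19 + 26) / 4 = 20.5; avg[1] = (15 + 19 + 26 + 9) / 4 = 17.25; avg[2] = (19 + 26 + 9 + 18) / 4 = 18.0; avg[3] = (26 + 9 + 18 + 13) / 4 = 16.5; avg[4] = (9 + 18 + 13 + 2) / 4 = 10.5. Smoothed values: [20.5, 17.25, 18.0, 16.5, 10.5]

[20.5, 17.25, 18.0, 16.5, 10.5]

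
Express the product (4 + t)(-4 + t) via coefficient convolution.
Ascending coefficients: a = [4, 1], b = [-4, 1]. c[0] = 4×-4 = -16; c[1] = 4×1 + 1×-4 = 0; c[2] = 1×1 = 1. Result coefficients: [-16, 0, 1] → -16 + t^2

-16 + t^2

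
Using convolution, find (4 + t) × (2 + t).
Ascending coefficients: a = [4, 1], b = [2, 1]. c[0] = 4×2 = 8; c[1] = 4×1 + 1×2 = 6; c[2] = 1×1 = 1. Result coefficients: [8, 6, 1] → 8 + 6t + t^2

8 + 6t + t^2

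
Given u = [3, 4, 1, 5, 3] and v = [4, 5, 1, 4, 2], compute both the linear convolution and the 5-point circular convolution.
Linear: y_lin[0] = 3×4 = 12; y_lin[1] = 3×5 + 4×4 = 31; y_lin[2] = 3×1 + 4×5 + 1×4 = 27; y_lin[3] = 3×4 + 4×1 + 1×5 + 5×4 = 41; y_lin[4] = 3×2 + 4×4 + 1×1 + 5×5 + 3×4 = 60; y_lin[5] = 4×2 + 1×4 + 5×1 + 3×5 = 32; y_lin[6] = 1×2 + 5×4 + 3×1 = 25; y_lin[7] = 5×2 + 3×4 = 22; y_lin[8] = 3×2 = 6 → [12, 31, 27, 41, 60, 32, 25, 22, 6]. Circular (length 5): y[0] = 3×4 + 4×2 + 1×4 + 5×1 + 3×5 = 44; y[1] = 3×5 + 4×4 + 1×2 + 5×4 + 3×1 = 56; y[2] = 3×1 + 4×5 + 1×4 + 5×2 + 3×4 = 49; y[3] = 3×4 + 4×1 + 1×5 + 5×4 + 3×2 = 47; y[4] = 3×2 + 4×4 + 1×1 + 5×5 + 3×4 = 60 → [44, 56, 49, 47, 60]

Linear: [12, 31, 27, 41, 60, 32, 25, 22, 6], Circular: [44, 56, 49, 47, 60]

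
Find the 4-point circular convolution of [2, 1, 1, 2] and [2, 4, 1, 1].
Use y[k] = Σ_j f[j]·g[(k-j) mod 4]. y[0] = 2×2 + 1×1 + 1×1 + 2×4 = 14; y[1] = 2×4 + 1×2 + 1×1 + 2×1 = 13; y[2] = 2×1 + 1×4 + 1×2 + 2×1 = 10; y[3] = 2×1 + 1×1 + 1×4 + 2×2 = 11. Result: [14, 13, 10, 11]

[14, 13, 10, 11]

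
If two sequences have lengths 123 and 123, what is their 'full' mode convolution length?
Linear/full convolution length: m + n - 1 = 123 + 123 - 1 = 245

245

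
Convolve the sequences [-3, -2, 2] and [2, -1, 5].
y[0] = -3×2 = -6; y[1] = -3×-1 + -2×2 = -1; y[2] = -3×5 + -2×-1 + 2×2 = -9; y[3] = -2×5 + 2×-1 = -12; y[4] = 2×5 = 10

[-6, -1, -9, -12, 10]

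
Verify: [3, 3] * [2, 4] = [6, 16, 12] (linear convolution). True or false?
Recompute linear convolution of [3, 3] and [2, 4]: y[0] = 3×2 = 6; y[1] = 3×4 + 3×2 = 18; y[2] = 3×4 = 12 → [6, 18, 12]. Compare to given [6, 16, 12]: they differ at index 1: given 16, correct 18, so answer: No

No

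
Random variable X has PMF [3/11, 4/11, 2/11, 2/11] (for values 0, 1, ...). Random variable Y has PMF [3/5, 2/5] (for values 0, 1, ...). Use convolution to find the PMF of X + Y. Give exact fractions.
P(X+Y=k) = Σ_i P(X=i)·P(Y=k-i) — a convolution of [3/11, 4/11, 2/11, 2/11] and [3/5, 2/5]. P(X+Y=0) = (3/11)×(3/5) = 9/55; P(X+Y=1) = (3/11)×(2/5) + (4/11)×(3/5) = 6/55 + 12/55 = 18/55; P(X+Y=2) = (4/11)×(2/5) + (2/11)×(3/5) = 8/55 + 6/55 = 14/55; P(X+Y=3) = (2/11)×(2/5) + (2/11)×(3/5) = 4/55 + 6/55 = 2/11; P(X+Y=4) = (2/11)×(2/5) = 4/55. PMF: [9/55, 18/55, 14/55, 2/11, 4/55] (sums to 1 ✓)

[9/55, 18/55, 14/55, 2/11, 4/55]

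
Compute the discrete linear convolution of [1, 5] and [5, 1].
y[0] = 1×5 = 5; y[1] = 1×1 + 5×5 = 26; y[2] = 5×1 = 5

[5, 26, 5]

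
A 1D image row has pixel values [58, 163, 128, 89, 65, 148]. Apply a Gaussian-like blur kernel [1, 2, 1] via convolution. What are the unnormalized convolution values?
Convolve image row [58, 163, 128, 89, 65, 148] with kernel [1, 2, 1]: y[0] = 58×1 = 58; y[1] = 58×2 + 163×1 = 279; y[2] = 58×1 + 163×2 + 128×1 = 512; y[3] = 163×1 + 128×2 + 89×1 = 508; y[4] = 128×1 + 89×2 + 65×1 = 371; y[5] = 89×1 + 65×2 + 148×1 = 367; y[6] = 65×1 + 148×2 = 361; y[7] = 148×1 = 148 → [58, 279, 512, 508, 371, 367, 361, 148]. Normalization factor = sum(kernel) = 4.

[58, 279, 512, 508, 371, 367, 361, 148]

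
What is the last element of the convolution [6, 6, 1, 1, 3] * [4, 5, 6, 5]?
Use y[k] = Σ_i a[i]·b[k-i] at k=7. y[7] = 3×5 = 15

15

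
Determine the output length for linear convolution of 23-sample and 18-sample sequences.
Linear/full convolution length: m + n - 1 = 23 + 18 - 1 = 40

40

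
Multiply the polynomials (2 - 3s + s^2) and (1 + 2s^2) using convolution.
Ascending coefficients: a = [2, -3, 1], b = [1, 0, 2]. c[0] = 2×1 = 2; c[1] = 2×0 + -3×1 = -3; c[2] = 2×2 + -3×0 + 1×1 = 5; c[3] = -3×2 + 1×0 = -6; c[4] = 1×2 = 2. Result coefficients: [2, -3, 5, -6, 2] → 2 - 3s + 5s^2 - 6s^3 + 2s^4

2 - 3s + 5s^2 - 6s^3 + 2s^4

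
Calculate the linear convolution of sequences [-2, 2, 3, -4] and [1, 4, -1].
y[0] = -2×1 = -2; y[1] = -2×4 + 2×1 = -6; y[2] = -2×-1 + 2×4 + 3×1 = 13; y[3] = 2×-1 + 3×4 + -4×1 = 6; y[4] = 3×-1 + -4×4 = -19; y[5] = -4×-1 = 4

[-2, -6, 13, 6, -19, 4]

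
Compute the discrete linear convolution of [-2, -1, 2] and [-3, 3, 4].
y[0] = -2×-3 = 6; y[1] = -2×3 + -1×-3 = -3; y[2] = -2×4 + -1×3 + 2×-3 = -17; y[3] = -1×4 + 2×3 = 2; y[4] = 2×4 = 8

[6, -3, -17, 2, 8]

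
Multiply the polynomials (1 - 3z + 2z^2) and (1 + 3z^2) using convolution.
Ascending coefficients: a = [1, -3, 2], b = [1, 0, 3]. c[0] = 1×1 = 1; c[1] = 1×0 + -3×1 = -3; c[2] = 1×3 + -3×0 + 2×1 = 5; c[3] = -3×3 + 2×0 = -9; c[4] = 2×3 = 6. Result coefficients: [1, -3, 5, -9, 6] → 1 - 3z + 5z^2 - 9z^3 + 6z^4

1 - 3z + 5z^2 - 9z^3 + 6z^4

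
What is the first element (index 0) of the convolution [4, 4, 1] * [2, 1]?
Use y[k] = Σ_i a[i]·b[k-i] at k=0. y[0] = 4×2 = 8

8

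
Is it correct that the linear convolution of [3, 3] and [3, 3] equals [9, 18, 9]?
Recompute linear convolution of [3, 3] and [3, 3]: y[0] = 3×3 = 9; y[1] = 3×3 + 3×3 = 18; y[2] = 3×3 = 9 → [9, 18, 9]. Given [9, 18, 9] matches, so answer: Yes

Yes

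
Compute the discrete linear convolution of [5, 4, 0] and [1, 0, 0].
y[0] = 5×1 = 5; y[1] = 5×0 + 4×1 = 4; y[2] = 5×0 + 4×0 + 0×1 = 0; y[3] = 4×0 + 0×0 = 0; y[4] = 0×0 = 0

[5, 4, 0, 0, 0]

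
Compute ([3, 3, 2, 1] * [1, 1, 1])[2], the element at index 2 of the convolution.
Use y[k] = Σ_i a[i]·b[k-i] at k=2. y[2] = 3×1 + 3×1 + 2×1 = 8

8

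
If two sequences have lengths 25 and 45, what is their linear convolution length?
Linear/full convolution length: m + n - 1 = 25 + 45 - 1 = 69

69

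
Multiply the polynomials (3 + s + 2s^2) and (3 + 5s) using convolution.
Ascending coefficients: a = [3, 1, 2], b = [3, 5]. c[0] = 3×3 = 9; c[1] = 3×5 + 1×3 = 18; c[2] = 1×5 + 2×3 = 11; c[3] = 2×5 = 10. Result coefficients: [9, 18, 11, 10] → 9 + 18s + 11s^2 + 10s^3

9 + 18s + 11s^2 + 10s^3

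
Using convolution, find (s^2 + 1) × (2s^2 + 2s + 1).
Ascending coefficients: a = [1, 0, 1], b = [1, 2, 2]. c[0] = 1×1 = 1; c[1] = 1×2 + 0×1 = 2; c[2] = 1×2 + 0×2 + 1×1 = 3; c[3] = 0×2 + 1×2 = 2; c[4] = 1×2 = 2. Result coefficients: [1, 2, 3, 2, 2] → 2s^4 + 2s^3 + 3s^2 + 2s + 1

2s^4 + 2s^3 + 3s^2 + 2s + 1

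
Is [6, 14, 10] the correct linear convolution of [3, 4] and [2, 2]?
Recompute linear convolution of [3, 4] and [2, 2]: y[0] = 3×2 = 6; y[1] = 3×2 + 4×2 = 14; y[2] = 4×2 = 8 → [6, 14, 8]. Compare to given [6, 14, 10]: they differ at index 2: given 10, correct 8, so answer: No

No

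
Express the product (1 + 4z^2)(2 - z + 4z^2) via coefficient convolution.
Ascending coefficients: a = [1, 0, 4], b = [2, -1, 4]. c[0] = 1×2 = 2; c[1] = 1×-1 + 0×2 = -1; c[2] = 1×4 + 0×-1 + 4×2 = 12; c[3] = 0×4 + 4×-1 = -4; c[4] = 4×4 = 16. Result coefficients: [2, -1, 12, -4, 16] → 2 - z + 12z^2 - 4z^3 + 16z^4

2 - z + 12z^2 - 4z^3 + 16z^4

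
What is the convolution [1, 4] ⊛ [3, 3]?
y[0] = 1×3 = 3; y[1] = 1×3 + 4×3 = 15; y[2] = 4×3 = 12

[3, 15, 12]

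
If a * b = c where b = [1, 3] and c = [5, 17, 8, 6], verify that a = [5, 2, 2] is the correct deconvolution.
Forward-compute [5, 2, 2] * [1, 3]: c[0] = 5×1 = 5; c[1] = 5×3 + 2×1 = 17; c[2] = 2×3 + 2×1 = 8; c[3] = 2×3 = 6 → [5, 17, 8, 6]. Matches given c = [5, 17, 8, 6], so verified.

Verified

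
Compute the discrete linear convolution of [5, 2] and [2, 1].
y[0] = 5×2 = 10; y[1] = 5×1 + 2×2 = 9; y[2] = 2×1 = 2

[10, 9, 2]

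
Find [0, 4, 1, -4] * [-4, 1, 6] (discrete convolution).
y[0] = 0×-4 = 0; y[1] = 0×1 + 4×-4 = -16; y[2] = 0×6 + 4×1 + 1×-4 = 0; y[3] = 4×6 + 1×1 + -4×-4 = 41; y[4] = 1×6 + -4×1 = 2; y[5] = -4×6 = -24

[0, -16, 0, 41, 2, -24]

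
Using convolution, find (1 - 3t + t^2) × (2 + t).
Ascending coefficients: a = [1, -3, 1], b = [2, 1]. c[0] = 1×2 = 2; c[1] = 1×1 + -3×2 = -5; c[2] = -3×1 + 1×2 = -1; c[3] = 1×1 = 1. Result coefficients: [2, -5, -1, 1] → 2 - 5t - t^2 + t^3

2 - 5t - t^2 + t^3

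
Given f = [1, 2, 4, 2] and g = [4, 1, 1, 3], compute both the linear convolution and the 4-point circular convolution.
Linear: y_lin[0] = 1×4 = 4; y_lin[1] = 1×1 + 2×4 = 9; y_lin[2] = 1×1 + 2×1 + 4×4 = 19; y_lin[3] = 1×3 + 2×1 + 4×1 + 2×4 = 17; y_lin[4] = 2×3 + 4×1 + 2×1 = 12; y_lin[5] = 4×3 + 2×1 = 14; y_lin[6] = 2×3 = 6 → [4, 9, 19, 17, 12, 14, 6]. Circular (length 4): y[0] = 1×4 + 2×3 + 4×1 + 2×1 = 16; y[1] = 1×1 + 2×4 + 4×3 + 2×1 = 23; y[2] = 1×1 + 2×1 + 4×4 + 2×3 = 25; y[3] = 1×3 + 2×1 + 4×1 + 2×4 = 17 → [16, 23, 25, 17]

Linear: [4, 9, 19, 17, 12, 14, 6], Circular: [16, 23, 25, 17]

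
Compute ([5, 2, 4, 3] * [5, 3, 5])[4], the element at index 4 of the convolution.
Use y[k] = Σ_i a[i]·b[k-i] at k=4. y[4] = 4×5 + 3×3 = 29

29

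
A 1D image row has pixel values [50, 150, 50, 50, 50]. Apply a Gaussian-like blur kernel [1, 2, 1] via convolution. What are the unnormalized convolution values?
Convolve image row [50, 150, 50, 50, 50] with kernel [1, 2, 1]: y[0] = 50×1 = 50; y[1] = 50×2 + 150×1 = 250; y[2] = 50×1 + 150×2 + 50×1 = 400; y[3] = 150×1 + 50×2 + 50×1 = 300; y[4] = 50×1 + 50×2 + 50×1 = 200; y[5] = 50×1 + 50×2 = 150; y[6] = 50×1 = 50 → [50, 250, 400, 300, 200, 150, 50]. Normalization factor = sum(kernel) = 4.

[50, 250, 400, 300, 200, 150, 50]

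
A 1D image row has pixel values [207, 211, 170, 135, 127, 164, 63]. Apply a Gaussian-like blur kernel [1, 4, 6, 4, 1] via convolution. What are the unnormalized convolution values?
Convolve image row [207, 211, 170, 135, 127, 164, 63] with kernel [1, 4, 6, 4, 1]: y[0] = 207×1 = 207; y[1] = 207×4 + 211×1 = 1039; y[2] = 207×6 + 211×4 + 170×1 = 2256; y[3] = 207×4 + 211×6 + 170×4 + 135×1 = 2909; y[4] = 207×1 + 211×4 + 170×6 + 135×4 + 127×1 = 2738; y[5] = 211×1 + 170×4 + 135×6 + 127×4 + 164×1 = 2373; y[6] = 170×1 + 135×4 + 127×6 + 164×4 + 63×1 = 2191; y[7] = 135×1 + 127×4 + 164×6 + 63×4 = 1879; y[8] = 127×1 + 164×4 + 63×6 = 1161; y[9] = 164×1 + 63×4 = 416; y[10] = 63×1 = 63 → [207, 1039, 2256, 2909, 2738, 2373, 2191, 1879, 1161, 416, 63]. Normalization factor = sum(kernel) = 16.

[207, 1039, 2256, 2909, 2738, 2373, 2191, 1879, 1161, 416, 63]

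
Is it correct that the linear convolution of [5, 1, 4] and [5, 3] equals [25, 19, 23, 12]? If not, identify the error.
Recompute linear convolution of [5, 1, 4] and [5, 3]: y[0] = 5×5 = 25; y[1] = 5×3 + 1×5 = 20; y[2] = 1×3 + 4×5 = 23; y[3] = 4×3 = 12 → [25, 20, 23, 12]. Compare to given [25, 19, 23, 12]: they differ at index 1: given 19, correct 20, so answer: No

No. Error at index 1: given 19, correct 20.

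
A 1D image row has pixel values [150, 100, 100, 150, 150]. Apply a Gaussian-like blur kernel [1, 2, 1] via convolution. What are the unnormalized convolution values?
Convolve image row [150, 100, 100, 150, 150] with kernel [1, 2, 1]: y[0] = 150×1 = 150; y[1] = 150×2 + 100×1 = 400; y[2] = 150×1 + 100×2 + 100×1 = 450; y[3] = 100×1 + 100×2 + 150×1 = 450; y[4] = 100×1 + 150×2 + 150×1 = 550; y[5] = 150×1 + 150×2 = 450; y[6] = 150×1 = 150 → [150, 400, 450, 450, 550, 450, 150]. Normalization factor = sum(kernel) = 4.

[150, 400, 450, 450, 550, 450, 150]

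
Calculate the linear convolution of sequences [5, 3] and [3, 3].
y[0] = 5×3 = 15; y[1] = 5×3 + 3×3 = 24; y[2] = 3×3 = 9

[15, 24, 9]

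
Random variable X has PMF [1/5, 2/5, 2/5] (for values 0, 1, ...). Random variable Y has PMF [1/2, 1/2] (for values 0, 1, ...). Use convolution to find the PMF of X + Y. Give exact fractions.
P(X+Y=k) = Σ_i P(X=i)·P(Y=k-i) — a convolution of [1/5, 2/5, 2/5] and [1/2, 1/2]. P(X+Y=0) = (1/5)×(1/2) = 1/10; P(X+Y=1) = (1/5)×(1/2) + (2/5)×(1/2) = 1/10 + 1/5 = 3/10; P(X+Y=2) = (2/5)×(1/2) + (2/5)×(1/2) = 1/5 + 1/5 = 2/5; P(X+Y=3) = (2/5)×(1/2) = 1/5. PMF: [1/10, 3/10, 2/5, 1/5] (sums to 1 ✓)

[1/10, 3/10, 2/5, 1/5]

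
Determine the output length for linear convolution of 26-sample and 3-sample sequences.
Linear/full convolution length: m + n - 1 = 26 + 3 - 1 = 28

28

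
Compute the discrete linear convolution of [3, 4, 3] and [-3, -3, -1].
y[0] = 3×-3 = -9; y[1] = 3×-3 + 4×-3 = -21; y[2] = 3×-1 + 4×-3 + 3×-3 = -24; y[3] = 4×-1 + 3×-3 = -13; y[4] = 3×-1 = -3

[-9, -21, -24, -13, -3]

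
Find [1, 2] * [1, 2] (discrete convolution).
y[0] = 1×1 = 1; y[1] = 1×2 + 2×1 = 4; y[2] = 2×2 = 4

[1, 4, 4]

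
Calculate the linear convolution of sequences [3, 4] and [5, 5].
y[0] = 3×5 = 15; y[1] = 3×5 + 4×5 = 35; y[2] = 4×5 = 20

[15, 35, 20]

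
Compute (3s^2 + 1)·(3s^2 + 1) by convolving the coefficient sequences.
Ascending coefficients: a = [1, 0, 3], b = [1, 0, 3]. c[0] = 1×1 = 1; c[1] = 1×0 + 0×1 = 0; c[2] = 1×3 + 0×0 + 3×1 = 6; c[3] = 0×3 + 3×0 = 0; c[4] = 3×3 = 9. Result coefficients: [1, 0, 6, 0, 9] → 9s^4 + 6s^2 + 1

9s^4 + 6s^2 + 1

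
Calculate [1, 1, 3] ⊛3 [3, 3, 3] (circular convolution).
Use y[k] = Σ_j f[j]·g[(k-j) mod 3]. y[0] = 1×3 + 1×3 + 3×3 = 15; y[1] = 1×3 + 1×3 + 3×3 = 15; y[2] = 1×3 + 1×3 + 3×3 = 15. Result: [15, 15, 15]

[15, 15, 15]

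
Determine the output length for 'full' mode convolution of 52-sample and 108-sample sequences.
Linear/full convolution length: m + n - 1 = 52 + 108 - 1 = 159

159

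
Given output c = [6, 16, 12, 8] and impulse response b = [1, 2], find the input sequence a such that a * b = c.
Deconvolve c=[6, 16, 12, 8] by b=[1, 2]. Since b[0]=1, solve forward: a[0] = c[0] / 1 = 6; a[1] = (c[1] - 6×2) / 1 = 4; a[2] = (c[2] - 4×2) / 1 = 4. So a = [6, 4, 4]. Check by forward convolution: c[0] = 6×1 = 6; c[1] = 6×2 + 4×1 = 16; c[2] = 4×2 + 4×1 = 12; c[3] = 4×2 = 8

[6, 4, 4]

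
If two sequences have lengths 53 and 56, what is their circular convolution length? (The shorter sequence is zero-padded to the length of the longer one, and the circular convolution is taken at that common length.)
Circular convolution (zero-padding the shorter input) has length max(m, n) = max(53, 56) = 56

56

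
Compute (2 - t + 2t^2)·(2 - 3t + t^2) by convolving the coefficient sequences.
Ascending coefficients: a = [2, -1, 2], b = [2, -3, 1]. c[0] = 2×2 = 4; c[1] = 2×-3 + -1×2 = -8; c[2] = 2×1 + -1×-3 + 2×2 = 9; c[3] = -1×1 + 2×-3 = -7; c[4] = 2×1 = 2. Result coefficients: [4, -8, 9, -7, 2] → 4 - 8t + 9t^2 - 7t^3 + 2t^4

4 - 8t + 9t^2 - 7t^3 + 2t^4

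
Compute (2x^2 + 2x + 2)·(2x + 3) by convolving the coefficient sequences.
Ascending coefficients: a = [2, 2, 2], b = [3, 2]. c[0] = 2×3 = 6; c[1] = 2×2 + 2×3 = 10; c[2] = 2×2 + 2×3 = 10; c[3] = 2×2 = 4. Result coefficients: [6, 10, 10, 4] → 4x^3 + 10x^2 + 10x + 6

4x^3 + 10x^2 + 10x + 6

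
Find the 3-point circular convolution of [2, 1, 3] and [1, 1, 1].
Use y[k] = Σ_j a[j]·b[(k-j) mod 3]. y[0] = 2×1 + 1×1 + 3×1 = 6; y[1] = 2×1 + 1×1 + 3×1 = 6; y[2] = 2×1 + 1×1 + 3×1 = 6. Result: [6, 6, 6]

[6, 6, 6]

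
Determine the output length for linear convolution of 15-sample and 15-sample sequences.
Linear/full convolution length: m + n - 1 = 15 + 15 - 1 = 29

29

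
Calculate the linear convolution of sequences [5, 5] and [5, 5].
y[0] = 5×5 = 25; y[1] = 5×5 + 5×5 = 50; y[2] = 5×5 = 25

[25, 50, 25]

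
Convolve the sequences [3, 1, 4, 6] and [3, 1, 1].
y[0] = 3×3 = 9; y[1] = 3×1 + 1×3 = 6; y[2] = 3×1 + 1×1 + 4×3 = 16; y[3] = 1×1 + 4×1 + 6×3 = 23; y[4] = 4×1 + 6×1 = 10; y[5] = 6×1 = 6

[9, 6, 16, 23, 10, 6]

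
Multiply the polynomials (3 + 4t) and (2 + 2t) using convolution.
Ascending coefficients: a = [3, 4], b = [2, 2]. c[0] = 3×2 = 6; c[1] = 3×2 + 4×2 = 14; c[2] = 4×2 = 8. Result coefficients: [6, 14, 8] → 6 + 14t + 8t^2

6 + 14t + 8t^2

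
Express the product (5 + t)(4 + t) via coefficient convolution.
Ascending coefficients: a = [5, 1], b = [4, 1]. c[0] = 5×4 = 20; c[1] = 5×1 + 1×4 = 9; c[2] = 1×1 = 1. Result coefficients: [20, 9, 1] → 20 + 9t + t^2

20 + 9t + t^2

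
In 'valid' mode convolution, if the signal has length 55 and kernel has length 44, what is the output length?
'Valid' mode counts only positions where the kernel fully overlaps the signal: m - n + 1 = 55 - 44 + 1 = 12

12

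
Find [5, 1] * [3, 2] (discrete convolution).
y[0] = 5×3 = 15; y[1] = 5×2 + 1×3 = 13; y[2] = 1×2 = 2

[15, 13, 2]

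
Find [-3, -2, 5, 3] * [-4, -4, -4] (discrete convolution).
y[0] = -3×-4 = 12; y[1] = -3×-4 + -2×-4 = 20; y[2] = -3×-4 + -2×-4 + 5×-4 = 0; y[3] = -2×-4 + 5×-4 + 3×-4 = -24; y[4] = 5×-4 + 3×-4 = -32; y[5] = 3×-4 = -12

[12, 20, 0, -24, -32, -12]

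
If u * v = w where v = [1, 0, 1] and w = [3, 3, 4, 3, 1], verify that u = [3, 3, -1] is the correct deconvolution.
Forward-compute [3, 3, -1] * [1, 0, 1]: w[0] = 3×1 = 3; w[1] = 3×0 + 3×1 = 3; w[2] = 3×1 + 3×0 + -1×1 = 2; w[3] = 3×1 + -1×0 = 3; w[4] = -1×1 = -1 → [3, 3, 2, 3, -1]. Does not match given w = [3, 3, 4, 3, 1].

Not verified. [3, 3, -1] * [1, 0, 1] = [3, 3, 2, 3, -1], which differs from [3, 3, 4, 3, 1] at index 2.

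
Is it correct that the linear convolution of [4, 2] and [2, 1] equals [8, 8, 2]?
Recompute linear convolution of [4, 2] and [2, 1]: y[0] = 4×2 = 8; y[1] = 4×1 + 2×2 = 8; y[2] = 2×1 = 2 → [8, 8, 2]. Given [8, 8, 2] matches, so answer: Yes

Yes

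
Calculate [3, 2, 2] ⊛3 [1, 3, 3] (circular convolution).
Use y[k] = Σ_j u[j]·v[(k-j) mod 3]. y[0] = 3×1 + 2×3 + 2×3 = 15; y[1] = 3×3 + 2×1 + 2×3 = 17; y[2] = 3×3 + 2×3 + 2×1 = 17. Result: [15, 17, 17]

[15, 17, 17]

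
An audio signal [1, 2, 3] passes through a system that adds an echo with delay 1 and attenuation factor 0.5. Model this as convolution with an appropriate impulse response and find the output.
Direct-path + delayed-attenuated-path model → impulse response h = [1, 0.5] (1 at lag 0, 0.5 at lag 1). Output y[n] = x[n] + 0.5·x[n - 1] (with x[n] = 0 outside 0..2): y[0] = 1 + 0.5×0 = 1; y[1] = 2 + 0.5×1 = 2.5; y[2] = 3 + 0.5×2 = 4.0; y[3] = 0 + 0.5×3 = 1.5. So y = [1, 2.5, 4.0, 1.5]

[1, 2.5, 4.0, 1.5]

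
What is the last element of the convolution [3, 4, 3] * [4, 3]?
Use y[k] = Σ_i a[i]·b[k-i] at k=3. y[3] = 3×3 = 9

9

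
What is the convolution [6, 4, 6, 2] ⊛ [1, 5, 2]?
y[0] = 6×1 = 6; y[1] = 6×5 + 4×1 = 34; y[2] = 6×2 + 4×5 + 6×1 = 38; y[3] = 4×2 + 6×5 + 2×1 = 40; y[4] = 6×2 + 2×5 = 22; y[5] = 2×2 = 4

[6, 34, 38, 40, 22, 4]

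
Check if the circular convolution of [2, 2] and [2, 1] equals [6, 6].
Recompute circular convolution of [2, 2] and [2, 1]: y[0] = 2×2 + 2×1 = 6; y[1] = 2×1 + 2×2 = 6 → [6, 6]. Given [6, 6] matches, so answer: Yes

Yes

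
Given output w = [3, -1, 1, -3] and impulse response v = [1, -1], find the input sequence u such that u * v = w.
Deconvolve w=[3, -1, 1, -3] by v=[1, -1]. Since v[0]=1, solve forward: u[0] = w[0] / 1 = 3; u[1] = (w[1] - 3×-1) / 1 = 2; u[2] = (w[2] - 2×-1) / 1 = 3. So u = [3, 2, 3]. Check by forward convolution: w[0] = 3×1 = 3; w[1] = 3×-1 + 2×1 = -1; w[2] = 2×-1 + 3×1 = 1; w[3] = 3×-1 = -3

[3, 2, 3]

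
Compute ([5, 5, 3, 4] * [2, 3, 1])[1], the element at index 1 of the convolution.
Use y[k] = Σ_i a[i]·b[k-i] at k=1. y[1] = 5×3 + 5×2 = 25

25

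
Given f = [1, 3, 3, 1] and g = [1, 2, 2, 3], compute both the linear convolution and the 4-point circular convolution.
Linear: y_lin[0] = 1×1 = 1; y_lin[1] = 1×2 + 3×1 = 5; y_lin[2] = 1×2 + 3×2 + 3×1 = 11; y_lin[3] = 1×3 + 3×2 + 3×2 + 1×1 = 16; y_lin[4] = 3×3 + 3×2 + 1×2 = 17; y_lin[5] = 3×3 + 1×2 = 11; y_lin[6] = 1×3 = 3 → [1, 5, 11, 16, 17, 11, 3]. Circular (length 4): y[0] = 1×1 + 3×3 + 3×2 + 1×2 = 18; y[1] = 1×2 + 3×1 + 3×3 + 1×2 = 16; y[2] = 1×2 + 3×2 + 3×1 + 1×3 = 14; y[3] = 1×3 + 3×2 + 3×2 + 1×1 = 16 → [18, 16, 14, 16]

Linear: [1, 5, 11, 16, 17, 11, 3], Circular: [18, 16, 14, 16]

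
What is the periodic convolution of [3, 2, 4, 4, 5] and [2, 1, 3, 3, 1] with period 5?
Use y[k] = Σ_j u[j]·v[(k-j) mod 5]. y[0] = 3×2 + 2×1 + 4×3 + 4×3 + 5×1 = 37; y[1] = 3×1 + 2×2 + 4×1 + 4×3 + 5×3 = 38; y[2] = 3×3 + 2×1 + 4×2 + 4×1 + 5×3 = 38; y[3] = 3×3 + 2×3 + 4×1 + 4×2 + 5×1 = 32; y[4] = 3×1 + 2×3 + 4×3 + 4×1 + 5×2 = 35. Result: [37, 38, 38, 32, 35]

[37, 38, 38, 32, 35]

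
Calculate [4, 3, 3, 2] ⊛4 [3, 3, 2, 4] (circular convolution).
Use y[k] = Σ_j x[j]·h[(k-j) mod 4]. y[0] = 4×3 + 3×4 + 3×2 + 2×3 = 36; y[1] = 4×3 + 3×3 + 3×4 + 2×2 = 37; y[2] = 4×2 + 3×3 + 3×3 + 2×4 = 34; y[3] = 4×4 + 3×2 + 3×3 + 2×3 = 37. Result: [36, 37, 34, 37]

[36, 37, 34, 37]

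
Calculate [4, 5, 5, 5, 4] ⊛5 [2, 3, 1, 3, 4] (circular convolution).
Use y[k] = Σ_j a[j]·b[(k-j) mod 5]. y[0] = 4×2 + 5×4 + 5×3 + 5×1 + 4×3 = 60; y[1] = 4×3 + 5×2 + 5×4 + 5×3 + 4×1 = 61; y[2] = 4×1 + 5×3 + 5×2 + 5×4 + 4×3 = 61; y[3] = 4×3 + 5×1 + 5×3 + 5×2 + 4×4 = 58; y[4] = 4×4 + 5×3 + 5×1 + 5×3 + 4×2 = 59. Result: [60, 61, 61, 58, 59]

[60, 61, 61, 58, 59]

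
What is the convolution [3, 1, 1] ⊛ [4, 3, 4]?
y[0] = 3×4 = 12; y[1] = 3×3 + 1×4 = 13; y[2] = 3×4 + 1×3 + 1×4 = 19; y[3] = 1×4 + 1×3 = 7; y[4] = 1×4 = 4

[12, 13, 19, 7, 4]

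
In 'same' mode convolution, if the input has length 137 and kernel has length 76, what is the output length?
'Same' mode returns an output with the same length as the input: 137

137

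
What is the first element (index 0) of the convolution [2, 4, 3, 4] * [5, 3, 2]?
Use y[k] = Σ_i a[i]·b[k-i] at k=0. y[0] = 2×5 = 10

10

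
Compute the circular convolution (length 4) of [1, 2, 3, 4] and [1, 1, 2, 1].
Use y[k] = Σ_j f[j]·g[(k-j) mod 4]. y[0] = 1×1 + 2×1 + 3×2 + 4×1 = 13; y[1] = 1×1 + 2×1 + 3×1 + 4×2 = 14; y[2] = 1×2 + 2×1 + 3×1 + 4×1 = 11; y[3] = 1×1 + 2×2 + 3×1 + 4×1 = 12. Result: [13, 14, 11, 12]

[13, 14, 11, 12]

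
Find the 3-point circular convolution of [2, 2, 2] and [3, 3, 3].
Use y[k] = Σ_j a[j]·b[(k-j) mod 3]. y[0] = 2×3 + 2×3 + 2×3 = 18; y[1] = 2×3 + 2×3 + 2×3 = 18; y[2] = 2×3 + 2×3 + 2×3 = 18. Result: [18, 18, 18]

[18, 18, 18]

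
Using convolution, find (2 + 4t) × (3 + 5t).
Ascending coefficients: a = [2, 4], b = [3, 5]. c[0] = 2×3 = 6; c[1] = 2×5 + 4×3 = 22; c[2] = 4×5 = 20. Result coefficients: [6, 22, 20] → 6 + 22t + 20t^2

6 + 22t + 20t^2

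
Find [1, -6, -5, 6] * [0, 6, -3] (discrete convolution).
y[0] = 1×0 = 0; y[1] = 1×6 + -6×0 = 6; y[2] = 1×-3 + -6×6 + -5×0 = -39; y[3] = -6×-3 + -5×6 + 6×0 = -12; y[4] = -5×-3 + 6×6 = 51; y[5] = 6×-3 = -18

[0, 6, -39, -12, 51, -18]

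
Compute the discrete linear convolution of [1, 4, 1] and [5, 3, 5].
y[0] = 1×5 = 5; y[1] = 1×3 + 4×5 = 23; y[2] = 1×5 + 4×3 + 1×5 = 22; y[3] = 4×5 + 1×3 = 23; y[4] = 1×5 = 5

[5, 23, 22, 23, 5]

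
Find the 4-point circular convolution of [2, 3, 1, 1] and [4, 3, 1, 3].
Use y[k] = Σ_j u[j]·v[(k-j) mod 4]. y[0] = 2×4 + 3×3 + 1×1 + 1×3 = 21; y[1] = 2×3 + 3×4 + 1×3 + 1×1 = 22; y[2] = 2×1 + 3×3 + 1×4 + 1×3 = 18; y[3] = 2×3 + 3×1 + 1×3 + 1×4 = 16. Result: [21, 22, 18, 16]

[21, 22, 18, 16]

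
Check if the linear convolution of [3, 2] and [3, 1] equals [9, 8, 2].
Recompute linear convolution of [3, 2] and [3, 1]: y[0] = 3×3 = 9; y[1] = 3×1 + 2×3 = 9; y[2] = 2×1 = 2 → [9, 9, 2]. Compare to given [9, 8, 2]: they differ at index 1: given 8, correct 9, so answer: No

No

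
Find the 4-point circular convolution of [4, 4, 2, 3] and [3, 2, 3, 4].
Use y[k] = Σ_j f[j]·g[(k-j) mod 4]. y[0] = 4×3 + 4×4 + 2×3 + 3×2 = 40; y[1] = 4×2 + 4×3 + 2×4 + 3×3 = 37; y[2] = 4×3 + 4×2 + 2×3 + 3×4 = 38; y[3] = 4×4 + 4×3 + 2×2 + 3×3 = 41. Result: [40, 37, 38, 41]

[40, 37, 38, 41]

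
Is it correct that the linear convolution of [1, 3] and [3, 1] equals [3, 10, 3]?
Recompute linear convolution of [1, 3] and [3, 1]: y[0] = 1×3 = 3; y[1] = 1×1 + 3×3 = 10; y[2] = 3×1 = 3 → [3, 10, 3]. Given [3, 10, 3] matches, so answer: Yes

Yes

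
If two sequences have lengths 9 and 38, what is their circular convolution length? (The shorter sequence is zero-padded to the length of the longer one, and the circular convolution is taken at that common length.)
Circular convolution (zero-padding the shorter input) has length max(m, n) = max(9, 38) = 38

38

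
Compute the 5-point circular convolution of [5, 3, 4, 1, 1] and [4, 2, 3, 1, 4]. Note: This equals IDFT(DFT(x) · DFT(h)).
Either evaluate y[k] = Σ_j x[j]·h[(k-j) mod 5] directly, or use IDFT(DFT(x) · DFT(h)). y[0] = 5×4 + 3×4 + 4×1 + 1×3 + 1×2 = 41; y[1] = 5×2 + 3×4 + 4×4 + 1×1 + 1×3 = 42; y[2] = 5×3 + 3×2 + 4×4 + 1×4 + 1×1 = 42; y[3] = 5×1 + 3×3 + 4×2 + 1×4 + 1×4 = 30; y[4] = 5×4 + 3×1 + 4×3 + 1×2 + 1×4 = 41. Result: [41, 42, 42, 30, 41]

[41, 42, 42, 30, 41]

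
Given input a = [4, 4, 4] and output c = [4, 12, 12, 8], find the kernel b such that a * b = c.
Output length 4 = len(a) + len(b) - 1 ⇒ len(b) = 2. Solve b forward using b[k] = (c[k] - Σ_{i≥1} a[i]·b[k-i]) / a[0]: b[0] = c[0] / a[0] = 4 / 4 = 1; b[1] = (c[1] - 4×1) / a[0] = (12 - 4×1) / 4 = 2. So b = [1, 2]. Forward-check [4, 4, 4] * [1, 2]: c[0] = 4×1 = 4; c[1] = 4×2 + 4×1 = 12; c[2] = 4×2 + 4×1 = 12; c[3] = 4×2 = 8 → [4, 12, 12, 8] ✓

[1, 2]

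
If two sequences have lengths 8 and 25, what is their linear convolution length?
Linear/full convolution length: m + n - 1 = 8 + 25 - 1 = 32

32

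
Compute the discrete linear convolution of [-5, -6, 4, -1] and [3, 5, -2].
y[0] = -5×3 = -15; y[1] = -5×5 + -6×3 = -43; y[2] = -5×-2 + -6×5 + 4×3 = -8; y[3] = -6×-2 + 4×5 + -1×3 = 29; y[4] = 4×-2 + -1×5 = -13; y[5] = -1×-2 = 2

[-15, -43, -8, 29, -13, 2]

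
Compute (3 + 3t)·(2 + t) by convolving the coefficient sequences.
Ascending coefficients: a = [3, 3], b = [2, 1]. c[0] = 3×2 = 6; c[1] = 3×1 + 3×2 = 9; c[2] = 3×1 = 3. Result coefficients: [6, 9, 3] → 6 + 9t + 3t^2

6 + 9t + 3t^2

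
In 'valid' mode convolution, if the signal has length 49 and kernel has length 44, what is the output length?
'Valid' mode counts only positions where the kernel fully overlaps the signal: m - n + 1 = 49 - 44 + 1 = 6

6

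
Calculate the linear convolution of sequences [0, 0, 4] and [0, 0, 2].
y[0] = 0×0 = 0; y[1] = 0×0 + 0×0 = 0; y[2] = 0×2 + 0×0 + 4×0 = 0; y[3] = 0×2 + 4×0 = 0; y[4] = 4×2 = 8

[0, 0, 0, 0, 8]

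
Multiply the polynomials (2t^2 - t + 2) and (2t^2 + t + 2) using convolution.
Ascending coefficients: a = [2, -1, 2], b = [2, 1, 2]. c[0] = 2×2 = 4; c[1] = 2×1 + -1×2 = 0; c[2] = 2×2 + -1×1 + 2×2 = 7; c[3] = -1×2 + 2×1 = 0; c[4] = 2×2 = 4. Result coefficients: [4, 0, 7, 0, 4] → 4t^4 + 7t^2 + 4

4t^4 + 7t^2 + 4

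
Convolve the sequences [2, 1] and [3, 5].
y[0] = 2×3 = 6; y[1] = 2×5 + 1×3 = 13; y[2] = 1×5 = 5

[6, 13, 5]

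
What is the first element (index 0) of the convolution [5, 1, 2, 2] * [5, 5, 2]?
Use y[k] = Σ_i a[i]·b[k-i] at k=0. y[0] = 5×5 = 25

25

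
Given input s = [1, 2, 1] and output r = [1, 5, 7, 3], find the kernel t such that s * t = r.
Output length 4 = len(s) + len(t) - 1 ⇒ len(t) = 2. Solve t forward using t[k] = (r[k] - Σ_{i≥1} s[i]·t[k-i]) / s[0]: t[0] = r[0] / s[0] = 1 / 1 = 1; t[1] = (r[1] - 2×1) / s[0] = (5 - 2×1) / 1 = 3. So t = [1, 3]. Forward-check [1, 2, 1] * [1, 3]: r[0] = 1×1 = 1; r[1] = 1×3 + 2×1 = 5; r[2] = 2×3 + 1×1 = 7; r[3] = 1×3 = 3 → [1, 5, 7, 3] ✓

[1, 3]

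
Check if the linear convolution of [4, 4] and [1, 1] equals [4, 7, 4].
Recompute linear convolution of [4, 4] and [1, 1]: y[0] = 4×1 = 4; y[1] = 4×1 + 4×1 = 8; y[2] = 4×1 = 4 → [4, 8, 4]. Compare to given [4, 7, 4]: they differ at index 1: given 7, correct 8, so answer: No

No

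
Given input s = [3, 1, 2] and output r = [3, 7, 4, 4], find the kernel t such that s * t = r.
Output length 4 = len(s) + len(t) - 1 ⇒ len(t) = 2. Solve t forward using t[k] = (r[k] - Σ_{i≥1} s[i]·t[k-i]) / s[0]: t[0] = r[0] / s[0] = 3 / 3 = 1; t[1] = (r[1] - 1×1) / s[0] = (7 - 1×1) / 3 = 2. So t = [1, 2]. Forward-check [3, 1, 2] * [1, 2]: r[0] = 3×1 = 3; r[1] = 3×2 + 1×1 = 7; r[2] = 1×2 + 2×1 = 4; r[3] = 2×2 = 4 → [3, 7, 4, 4] ✓

[1, 2]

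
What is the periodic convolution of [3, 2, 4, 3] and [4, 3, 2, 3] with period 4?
Use y[k] = Σ_j x[j]·h[(k-j) mod 4]. y[0] = 3×4 + 2×3 + 4×2 + 3×3 = 35; y[1] = 3×3 + 2×4 + 4×3 + 3×2 = 35; y[2] = 3×2 + 2×3 + 4×4 + 3×3 = 37; y[3] = 3×3 + 2×2 + 4×3 + 3×4 = 37. Result: [35, 35, 37, 37]

[35, 35, 37, 37]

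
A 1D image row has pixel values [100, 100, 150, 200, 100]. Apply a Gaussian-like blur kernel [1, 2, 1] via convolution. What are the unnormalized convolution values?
Convolve image row [100, 100, 150, 200, 100] with kernel [1, 2, 1]: y[0] = 100×1 = 100; y[1] = 100×2 + 100×1 = 300; y[2] = 100×1 + 100×2 + 150×1 = 450; y[3] = 100×1 + 150×2 + 200×1 = 600; y[4] = 150×1 + 200×2 + 100×1 = 650; y[5] = 200×1 + 100×2 = 400; y[6] = 100×1 = 100 → [100, 300, 450, 600, 650, 400, 100]. Normalization factor = sum(kernel) = 4.

[100, 300, 450, 600, 650, 400, 100]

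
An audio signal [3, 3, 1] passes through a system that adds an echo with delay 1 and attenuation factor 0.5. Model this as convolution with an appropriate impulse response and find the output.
Direct-path + delayed-attenuated-path model → impulse response h = [1, 0.5] (1 at lag 0, 0.5 at lag 1). Output y[n] = x[n] + 0.5·x[n - 1] (with x[n] = 0 outside 0..2): y[0] = 3 + 0.5×0 = 3; y[1] = 3 + 0.5×3 = 4.5; y[2] = 1 + 0.5×3 = 2.5; y[3] = 0 + 0.5×1 = 0.5. So y = [3, 4.5, 2.5, 0.5]

[3, 4.5, 2.5, 0.5]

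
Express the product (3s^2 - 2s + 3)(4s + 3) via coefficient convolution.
Ascending coefficients: a = [3, -2, 3], b = [3, 4]. c[0] = 3×3 = 9; c[1] = 3×4 + -2×3 = 6; c[2] = -2×4 + 3×3 = 1; c[3] = 3×4 = 12. Result coefficients: [9, 6, 1, 12] → 12s^3 + s^2 + 6s + 9

12s^3 + s^2 + 6s + 9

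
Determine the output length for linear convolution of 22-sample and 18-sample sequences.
Linear/full convolution length: m + n - 1 = 22 + 18 - 1 = 39

39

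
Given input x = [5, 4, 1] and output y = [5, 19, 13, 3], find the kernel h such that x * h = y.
Output length 4 = len(x) + len(h) - 1 ⇒ len(h) = 2. Solve h forward using h[k] = (y[k] - Σ_{i≥1} x[i]·h[k-i]) / x[0]: h[0] = y[0] / x[0] = 5 / 5 = 1; h[1] = (y[1] - 4×1) / x[0] = (19 - 4×1) / 5 = 3. So h = [1, 3]. Forward-check [5, 4, 1] * [1, 3]: y[0] = 5×1 = 5; y[1] = 5×3 + 4×1 = 19; y[2] = 4×3 + 1×1 = 13; y[3] = 1×3 = 3 → [5, 19, 13, 3] ✓

[1, 3]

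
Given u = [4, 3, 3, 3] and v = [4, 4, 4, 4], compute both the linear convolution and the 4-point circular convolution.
Linear: y_lin[0] = 4×4 = 16; y_lin[1] = 4×4 + 3×4 = 28; y_lin[2] = 4×4 + 3×4 + 3×4 = 40; y_lin[3] = 4×4 + 3×4 + 3×4 + 3×4 = 52; y_lin[4] = 3×4 + 3×4 + 3×4 = 36; y_lin[5] = 3×4 + 3×4 = 24; y_lin[6] = 3×4 = 12 → [16, 28, 40, 52, 36, 24, 12]. Circular (length 4): y[0] = 4×4 + 3×4 + 3×4 + 3×4 = 52; y[1] = 4×4 + 3×4 + 3×4 + 3×4 = 52; y[2] = 4×4 + 3×4 + 3×4 + 3×4 = 52; y[3] = 4×4 + 3×4 + 3×4 + 3×4 = 52 → [52, 52, 52, 52]

Linear: [16, 28, 40, 52, 36, 24, 12], Circular: [52, 52, 52, 52]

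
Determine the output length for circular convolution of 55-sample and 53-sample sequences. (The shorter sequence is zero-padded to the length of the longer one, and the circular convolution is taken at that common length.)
Circular convolution (zero-padding the shorter input) has length max(m, n) = max(55, 53) = 55

55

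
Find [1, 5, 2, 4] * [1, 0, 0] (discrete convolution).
y[0] = 1×1 = 1; y[1] = 1×0 + 5×1 = 5; y[2] = 1×0 + 5×0 + 2×1 = 2; y[3] = 5×0 + 2×0 + 4×1 = 4; y[4] = 2×0 + 4×0 = 0; y[5] = 4×0 = 0

[1, 5, 2, 4, 0, 0]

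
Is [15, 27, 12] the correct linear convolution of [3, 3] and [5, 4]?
Recompute linear convolution of [3, 3] and [5, 4]: y[0] = 3×5 = 15; y[1] = 3×4 + 3×5 = 27; y[2] = 3×4 = 12 → [15, 27, 12]. Given [15, 27, 12] matches, so answer: Yes

Yes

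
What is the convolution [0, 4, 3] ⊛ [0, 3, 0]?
y[0] = 0×0 = 0; y[1] = 0×3 + 4×0 = 0; y[2] = 0×0 + 4×3 + 3×0 = 12; y[3] = 4×0 + 3×3 = 9; y[4] = 3×0 = 0

[0, 0, 12, 9, 0]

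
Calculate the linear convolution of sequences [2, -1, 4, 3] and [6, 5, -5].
y[0] = 2×6 = 12; y[1] = 2×5 + -1×6 = 4; y[2] = 2×-5 + -1×5 + 4×6 = 9; y[3] = -1×-5 + 4×5 + 3×6 = 43; y[4] = 4×-5 + 3×5 = -5; y[5] = 3×-5 = -15

[12, 4, 9, 43, -5, -15]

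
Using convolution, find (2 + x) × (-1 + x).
Ascending coefficients: a = [2, 1], b = [-1, 1]. c[0] = 2×-1 = -2; c[1] = 2×1 + 1×-1 = 1; c[2] = 1×1 = 1. Result coefficients: [-2, 1, 1] → -2 + x + x^2

-2 + x + x^2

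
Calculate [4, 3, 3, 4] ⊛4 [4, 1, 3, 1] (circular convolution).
Use y[k] = Σ_j s[j]·t[(k-j) mod 4]. y[0] = 4×4 + 3×1 + 3×3 + 4×1 = 32; y[1] = 4×1 + 3×4 + 3×1 + 4×3 = 31; y[2] = 4×3 + 3×1 + 3×4 + 4×1 = 31; y[3] = 4×1 + 3×3 + 3×1 + 4×4 = 32. Result: [32, 31, 31, 32]

[32, 31, 31, 32]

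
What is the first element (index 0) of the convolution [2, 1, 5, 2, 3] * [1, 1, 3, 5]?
Use y[k] = Σ_i a[i]·b[k-i] at k=0. y[0] = 2×1 = 2

2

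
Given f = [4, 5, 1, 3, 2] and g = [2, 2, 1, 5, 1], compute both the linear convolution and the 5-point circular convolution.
Linear: y_lin[0] = 4×2 = 8; y_lin[1] = 4×2 + 5×2 = 18; y_lin[2] = 4×1 + 5×2 + 1×2 = 16; y_lin[3] = 4×5 + 5×1 + 1×2 + 3×2 = 33; y_lin[4] = 4×1 + 5×5 + 1×1 + 3×2 + 2×2 = 40; y_lin[5] = 5×1 + 1×5 + 3×1 + 2×2 = 17; y_lin[6] = 1×1 + 3×5 + 2×1 = 18; y_lin[7] = 3×1 + 2×5 = 13; y_lin[8] = 2×1 = 2 → [8, 18, 16, 33, 40, 17, 18, 13, 2]. Circular (length 5): y[0] = 4×2 + 5×1 + 1×5 + 3×1 + 2×2 = 25; y[1] = 4×2 + 5×2 + 1×1 + 3×5 + 2×1 = 36; y[2] = 4×1 + 5×2 + 1×2 + 3×1 + 2×5 = 29; y[3] = 4×5 + 5×1 + 1×2 + 3×2 + 2×1 = 35; y[4] = 4×1 + 5×5 + 1×1 + 3×2 + 2×2 = 40 → [25, 36, 29, 35, 40]

Linear: [8, 18, 16, 33, 40, 17, 18, 13, 2], Circular: [25, 36, 29, 35, 40]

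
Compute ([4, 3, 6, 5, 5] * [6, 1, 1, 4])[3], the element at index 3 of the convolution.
Use y[k] = Σ_i a[i]·b[k-i] at k=3. y[3] = 4×4 + 3×1 + 6×1 + 5×6 = 55

55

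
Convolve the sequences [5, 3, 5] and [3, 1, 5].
y[0] = 5×3 = 15; y[1] = 5×1 + 3×3 = 14; y[2] = 5×5 + 3×1 + 5×3 = 43; y[3] = 3×5 + 5×1 = 20; y[4] = 5×5 = 25

[15, 14, 43, 20, 25]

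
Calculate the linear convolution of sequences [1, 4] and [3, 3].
y[0] = 1×3 = 3; y[1] = 1×3 + 4×3 = 15; y[2] = 4×3 = 12

[3, 15, 12]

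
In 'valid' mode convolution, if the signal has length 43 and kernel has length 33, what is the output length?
'Valid' mode counts only positions where the kernel fully overlaps the signal: m - n + 1 = 43 - 33 + 1 = 11

11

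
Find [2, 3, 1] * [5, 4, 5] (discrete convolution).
y[0] = 2×5 = 10; y[1] = 2×4 + 3×5 = 23; y[2] = 2×5 + 3×4 + 1×5 = 27; y[3] = 3×5 + 1×4 = 19; y[4] = 1×5 = 5

[10, 23, 27, 19, 5]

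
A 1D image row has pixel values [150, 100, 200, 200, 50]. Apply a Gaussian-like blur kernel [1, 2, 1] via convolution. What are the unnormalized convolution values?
Convolve image row [150, 100, 200, 200, 50] with kernel [1, 2, 1]: y[0] = 150×1 = 150; y[1] = 150×2 + 100×1 = 400; y[2] = 150×1 + 100×2 + 200×1 = 550; y[3] = 100×1 + 200×2 + 200×1 = 700; y[4] = 200×1 + 200×2 + 50×1 = 650; y[5] = 200×1 + 50×2 = 300; y[6] = 50×1 = 50 → [150, 400, 550, 700, 650, 300, 50]. Normalization factor = sum(kernel) = 4.

[150, 400, 550, 700, 650, 300, 50]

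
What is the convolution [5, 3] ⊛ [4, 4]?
y[0] = 5×4 = 20; y[1] = 5×4 + 3×4 = 32; y[2] = 3×4 = 12

[20, 32, 12]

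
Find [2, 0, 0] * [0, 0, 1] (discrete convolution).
y[0] = 2×0 = 0; y[1] = 2×0 + 0×0 = 0; y[2] = 2×1 + 0×0 + 0×0 = 2; y[3] = 0×1 + 0×0 = 0; y[4] = 0×1 = 0

[0, 0, 2, 0, 0]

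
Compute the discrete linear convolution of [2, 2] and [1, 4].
y[0] = 2×1 = 2; y[1] = 2×4 + 2×1 = 10; y[2] = 2×4 = 8

[2, 10, 8]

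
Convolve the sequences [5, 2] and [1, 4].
y[0] = 5×1 = 5; y[1] = 5×4 + 2×1 = 22; y[2] = 2×4 = 8

[5, 22, 8]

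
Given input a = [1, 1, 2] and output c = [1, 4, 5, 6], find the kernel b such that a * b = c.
Output length 4 = len(a) + len(b) - 1 ⇒ len(b) = 2. Solve b forward using b[k] = (c[k] - Σ_{i≥1} a[i]·b[k-i]) / a[0]: b[0] = c[0] / a[0] = 1 / 1 = 1; b[1] = (c[1] - 1×1) / a[0] = (4 - 1×1) / 1 = 3. So b = [1, 3]. Forward-check [1, 1, 2] * [1, 3]: c[0] = 1×1 = 1; c[1] = 1×3 + 1×1 = 4; c[2] = 1×3 + 2×1 = 5; c[3] = 2×3 = 6 → [1, 4, 5, 6] ✓

[1, 3]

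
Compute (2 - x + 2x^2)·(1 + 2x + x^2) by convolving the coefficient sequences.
Ascending coefficients: a = [2, -1, 2], b = [1, 2, 1]. c[0] = 2×1 = 2; c[1] = 2×2 + -1×1 = 3; c[2] = 2×1 + -1×2 + 2×1 = 2; c[3] = -1×1 + 2×2 = 3; c[4] = 2×1 = 2. Result coefficients: [2, 3, 2, 3, 2] → 2 + 3x + 2x^2 + 3x^3 + 2x^4

2 + 3x + 2x^2 + 3x^3 + 2x^4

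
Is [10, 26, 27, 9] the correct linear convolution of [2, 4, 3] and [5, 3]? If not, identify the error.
Recompute linear convolution of [2, 4, 3] and [5, 3]: y[0] = 2×5 = 10; y[1] = 2×3 + 4×5 = 26; y[2] = 4×3 + 3×5 = 27; y[3] = 3×3 = 9 → [10, 26, 27, 9]. Given [10, 26, 27, 9] matches, so answer: Yes

Yes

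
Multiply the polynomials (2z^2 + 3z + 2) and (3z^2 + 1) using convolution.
Ascending coefficients: a = [2, 3, 2], b = [1, 0, 3]. c[0] = 2×1 = 2; c[1] = 2×0 + 3×1 = 3; c[2] = 2×3 + 3×0 + 2×1 = 8; c[3] = 3×3 + 2×0 = 9; c[4] = 2×3 = 6. Result coefficients: [2, 3, 8, 9, 6] → 6z^4 + 9z^3 + 8z^2 + 3z + 2

6z^4 + 9z^3 + 8z^2 + 3z + 2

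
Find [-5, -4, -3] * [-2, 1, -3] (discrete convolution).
y[0] = -5×-2 = 10; y[1] = -5×1 + -4×-2 = 3; y[2] = -5×-3 + -4×1 + -3×-2 = 17; y[3] = -4×-3 + -3×1 = 9; y[4] = -3×-3 = 9

[10, 3, 17, 9, 9]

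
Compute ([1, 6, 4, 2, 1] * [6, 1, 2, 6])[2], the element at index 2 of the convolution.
Use y[k] = Σ_i a[i]·b[k-i] at k=2. y[2] = 1×2 + 6×1 + 4×6 = 32

32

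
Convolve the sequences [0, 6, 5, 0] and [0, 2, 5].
y[0] = 0×0 = 0; y[1] = 0×2 + 6×0 = 0; y[2] = 0×5 + 6×2 + 5×0 = 12; y[3] = 6×5 + 5×2 + 0×0 = 40; y[4] = 5×5 + 0×2 = 25; y[5] = 0×5 = 0

[0, 0, 12, 40, 25, 0]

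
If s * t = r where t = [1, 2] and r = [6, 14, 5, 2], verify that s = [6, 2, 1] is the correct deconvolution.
Forward-compute [6, 2, 1] * [1, 2]: r[0] = 6×1 = 6; r[1] = 6×2 + 2×1 = 14; r[2] = 2×2 + 1×1 = 5; r[3] = 1×2 = 2 → [6, 14, 5, 2]. Matches given r = [6, 14, 5, 2], so verified.

Verified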